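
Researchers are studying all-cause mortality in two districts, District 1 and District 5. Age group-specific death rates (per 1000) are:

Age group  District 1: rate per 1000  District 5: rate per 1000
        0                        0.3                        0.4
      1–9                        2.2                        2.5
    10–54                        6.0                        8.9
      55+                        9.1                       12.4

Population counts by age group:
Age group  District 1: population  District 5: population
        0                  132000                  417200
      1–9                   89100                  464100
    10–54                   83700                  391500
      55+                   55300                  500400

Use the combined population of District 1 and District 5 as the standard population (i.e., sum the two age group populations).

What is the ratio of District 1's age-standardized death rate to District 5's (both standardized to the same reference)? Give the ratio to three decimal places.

0.730

Combined standard total = 2133300; weights = 0.2574, 0.2593, 0.2228, 0.2605.
District 1: 0.2574×0.3 + 0.2593×2.2 + 0.2228×6.0 + 0.2605×9.1 = 4.3547 per 1000.
District 5: 0.2574×0.4 + 0.2593×2.5 + 0.2228×8.9 + 0.2605×12.4 = 5.9638 per 1000.
Ratio = 4.3547 ÷ 5.9638 = 0.73018.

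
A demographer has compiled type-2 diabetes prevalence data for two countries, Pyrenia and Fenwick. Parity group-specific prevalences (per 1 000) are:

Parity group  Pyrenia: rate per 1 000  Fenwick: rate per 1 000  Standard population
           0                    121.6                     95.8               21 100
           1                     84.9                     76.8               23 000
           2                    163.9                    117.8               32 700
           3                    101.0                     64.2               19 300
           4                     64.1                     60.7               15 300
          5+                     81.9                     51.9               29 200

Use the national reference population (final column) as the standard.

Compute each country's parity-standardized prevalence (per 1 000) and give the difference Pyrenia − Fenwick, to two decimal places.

Standard total = 140 600; weights = 0.1501, 0.1636, 0.2326, 0.1373, 0.1088, 0.2077.
Pyrenia: 0.1501×121.6 + 0.1636×84.9 + 0.2326×163.9 + 0.1373×101.0 + 0.1088×64.1 + 0.2077×81.9 = 108.1046 per 1 000.
Fenwick: 0.1501×95.8 + 0.1636×76.8 + 0.2326×117.8 + 0.1373×64.2 + 0.1088×60.7 + 0.2077×51.9 = 80.5341 per 1 000.
Difference = 108.1046 − 80.5341 = 27.5705.

27.57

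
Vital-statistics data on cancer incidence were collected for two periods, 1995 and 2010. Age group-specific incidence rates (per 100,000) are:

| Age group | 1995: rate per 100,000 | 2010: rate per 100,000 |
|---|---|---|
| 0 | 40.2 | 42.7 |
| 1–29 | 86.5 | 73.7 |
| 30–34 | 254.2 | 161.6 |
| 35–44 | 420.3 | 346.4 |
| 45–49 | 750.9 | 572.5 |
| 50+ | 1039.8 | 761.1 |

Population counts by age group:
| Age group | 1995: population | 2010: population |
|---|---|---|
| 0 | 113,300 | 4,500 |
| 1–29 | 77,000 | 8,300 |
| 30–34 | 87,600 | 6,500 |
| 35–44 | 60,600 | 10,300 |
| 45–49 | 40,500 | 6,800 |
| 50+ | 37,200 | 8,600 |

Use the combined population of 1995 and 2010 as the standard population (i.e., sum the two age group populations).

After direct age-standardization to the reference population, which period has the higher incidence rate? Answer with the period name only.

Combined standard total = 461,200; weights = 0.2554, 0.1850, 0.2040, 0.1537, 0.1026, 0.0993.
1995: 0.2554×40.2 + 0.1850×86.5 + 0.2040×254.2 + 0.1537×420.3 + 0.1026×750.9 + 0.0993×1039.8 = 323.0137 per 100,000.
2010: 0.2554×42.7 + 0.1850×73.7 + 0.2040×161.6 + 0.1537×346.4 + 0.1026×572.5 + 0.0993×761.1 = 245.0577 per 100,000.
The crude rates (307.65 vs 352.46) would put 2010 higher, but that reflects its age composition; once standardized to a common age structure, 1995 has the higher underlying rate.

1995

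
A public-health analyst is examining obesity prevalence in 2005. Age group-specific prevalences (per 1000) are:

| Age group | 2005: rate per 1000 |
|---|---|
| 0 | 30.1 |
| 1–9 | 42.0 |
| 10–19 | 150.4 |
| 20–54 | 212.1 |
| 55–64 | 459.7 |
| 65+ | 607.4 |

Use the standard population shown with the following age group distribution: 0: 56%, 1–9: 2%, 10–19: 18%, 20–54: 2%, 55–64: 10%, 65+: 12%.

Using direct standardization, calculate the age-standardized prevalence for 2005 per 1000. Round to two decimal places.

167.87

Standard weights: 0.56, 0.02, 0.18, 0.02, 0.10, 0.12.
Standardized rate: 0.5600×30.1 + 0.0200×42.0 + 0.1800×150.4 + 0.0200×212.1 + 0.1000×459.7 + 0.1200×607.4 = 167.8680 per 1000.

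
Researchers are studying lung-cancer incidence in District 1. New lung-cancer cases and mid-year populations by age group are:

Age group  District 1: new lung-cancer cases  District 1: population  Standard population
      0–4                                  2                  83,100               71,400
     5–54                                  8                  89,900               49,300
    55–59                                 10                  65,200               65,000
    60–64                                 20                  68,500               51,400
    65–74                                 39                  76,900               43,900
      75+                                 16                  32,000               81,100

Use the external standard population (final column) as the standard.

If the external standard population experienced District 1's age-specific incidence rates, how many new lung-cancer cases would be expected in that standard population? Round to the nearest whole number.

94

Age-specific rates per 100,000 for District 1: 2.41, 8.90, 15.34, 29.20, 50.72, 50.00.
Expected new lung-cancer cases = Σ (standard pop × age-specific rate ÷ 100,000)
= 71,400×2.41/100,000 + 49,300×8.90/100,000 + 65,000×15.34/100,000 + 51,400×29.20/100,000 + 43,900×50.72/100,000 + 81,100×50.00/100,000
= 1.72 + 4.39 + 9.97 + 15.01 + 22.26 + 40.55 = 93.90.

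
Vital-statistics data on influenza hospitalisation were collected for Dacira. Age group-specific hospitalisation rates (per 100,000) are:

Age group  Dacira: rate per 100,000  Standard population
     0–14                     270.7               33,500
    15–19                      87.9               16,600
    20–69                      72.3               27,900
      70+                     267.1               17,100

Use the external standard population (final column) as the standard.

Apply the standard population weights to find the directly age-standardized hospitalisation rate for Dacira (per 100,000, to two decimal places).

Standard total = 95,100; weights = 0.3523, 0.1746, 0.2934, 0.1798.
Standardized rate: 0.3523×270.7 + 0.1746×87.9 + 0.2934×72.3 + 0.1798×267.1 = 179.9387 per 100,000.

179.94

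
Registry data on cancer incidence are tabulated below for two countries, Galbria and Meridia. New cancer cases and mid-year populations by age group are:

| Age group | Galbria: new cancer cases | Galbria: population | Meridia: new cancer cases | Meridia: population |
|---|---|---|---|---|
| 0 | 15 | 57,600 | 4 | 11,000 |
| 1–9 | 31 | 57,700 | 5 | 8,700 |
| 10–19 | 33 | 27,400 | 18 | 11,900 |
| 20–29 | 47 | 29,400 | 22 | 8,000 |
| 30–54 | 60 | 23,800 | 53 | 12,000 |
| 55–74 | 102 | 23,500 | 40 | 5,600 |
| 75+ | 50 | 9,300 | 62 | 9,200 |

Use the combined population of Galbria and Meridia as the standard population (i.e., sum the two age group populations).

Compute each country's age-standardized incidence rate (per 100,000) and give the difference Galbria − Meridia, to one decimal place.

-81.1

Age-specific rates per 100,000 for Galbria: 26.04, 53.73, 120.44, 159.86, 252.10, 434.04, 537.63.
For Meridia: 36.36, 57.47, 151.26, 275.00, 441.67, 714.29, 673.91.
Combined standard total = 295,100; weights = 0.2325, 0.2250, 0.1332, 0.1267, 0.1213, 0.0986, 0.0627.
Galbria: 0.2325×26.04 + 0.2250×53.73 + 0.1332×120.44 + 0.1267×159.86 + 0.1213×252.10 + 0.0986×434.04 + 0.0627×537.63 = 161.5320 per 100,000.
Meridia: 0.2325×36.36 + 0.2250×57.47 + 0.1332×151.26 + 0.1267×275.00 + 0.1213×441.67 + 0.0986×714.29 + 0.0627×673.91 = 242.6464 per 100,000.
Difference = 161.5320 − 242.6464 = -81.1144.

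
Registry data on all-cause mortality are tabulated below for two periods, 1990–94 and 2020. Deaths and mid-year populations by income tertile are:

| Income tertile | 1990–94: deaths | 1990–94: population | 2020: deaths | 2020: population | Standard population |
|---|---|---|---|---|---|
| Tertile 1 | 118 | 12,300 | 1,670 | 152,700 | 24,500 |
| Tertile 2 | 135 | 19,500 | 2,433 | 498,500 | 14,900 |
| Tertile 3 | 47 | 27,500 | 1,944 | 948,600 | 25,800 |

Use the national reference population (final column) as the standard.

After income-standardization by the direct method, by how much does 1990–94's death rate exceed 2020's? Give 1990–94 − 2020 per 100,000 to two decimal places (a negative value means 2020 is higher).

Income-specific rates per 100,000 for 1990–94: 959.35, 692.31, 170.91.
For 2020: 1093.65, 488.06, 204.93.
Standard total = 65,200; weights = 0.3758, 0.2285, 0.3957.
1990–94: 0.3758×959.35 + 0.2285×692.31 + 0.3957×170.91 = 586.3329 per 100,000.
2020: 0.3758×1093.65 + 0.2285×488.06 + 0.3957×204.93 = 603.5861 per 100,000.
Difference = 586.3329 − 603.5861 = -17.2532.

-17.25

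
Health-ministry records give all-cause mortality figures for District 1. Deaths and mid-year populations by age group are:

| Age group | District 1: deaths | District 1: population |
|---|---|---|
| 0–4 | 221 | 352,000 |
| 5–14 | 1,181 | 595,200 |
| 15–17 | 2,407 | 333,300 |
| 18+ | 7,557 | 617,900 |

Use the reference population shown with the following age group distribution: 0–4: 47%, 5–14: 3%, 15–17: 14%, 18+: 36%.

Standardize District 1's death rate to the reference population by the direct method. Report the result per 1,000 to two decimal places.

5.77

Age-specific rates per 1,000 for District 1: 0.628, 1.984, 7.222, 12.230.
Standard weights: 0.47, 0.03, 0.14, 0.36.
Standardized rate: 0.4700×0.628 + 0.0300×1.984 + 0.1400×7.222 + 0.3600×12.230 = 5.7685 per 1,000.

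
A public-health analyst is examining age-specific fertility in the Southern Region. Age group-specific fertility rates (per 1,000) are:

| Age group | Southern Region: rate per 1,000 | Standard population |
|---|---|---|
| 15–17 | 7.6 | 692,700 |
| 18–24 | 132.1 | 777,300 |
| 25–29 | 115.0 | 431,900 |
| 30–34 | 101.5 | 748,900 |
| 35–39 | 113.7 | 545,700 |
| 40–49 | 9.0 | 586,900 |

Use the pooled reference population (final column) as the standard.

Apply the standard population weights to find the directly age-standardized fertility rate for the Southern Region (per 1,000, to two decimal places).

79.55

Standard total = 3,783,400; weights = 0.1831, 0.2055, 0.1142, 0.1979, 0.1442, 0.1551.
Standardized rate: 0.1831×7.6 + 0.2055×132.1 + 0.1142×115.0 + 0.1979×101.5 + 0.1442×113.7 + 0.1551×9.0 = 79.5464 per 1,000.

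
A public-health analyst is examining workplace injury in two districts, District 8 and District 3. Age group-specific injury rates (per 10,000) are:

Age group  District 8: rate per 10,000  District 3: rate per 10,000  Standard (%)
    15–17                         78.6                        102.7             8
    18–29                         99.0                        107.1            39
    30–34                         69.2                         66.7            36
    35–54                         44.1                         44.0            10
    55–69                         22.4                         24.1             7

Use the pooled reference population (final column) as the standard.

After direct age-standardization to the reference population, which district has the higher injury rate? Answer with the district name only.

Standard weights: 0.08, 0.39, 0.36, 0.10, 0.07.
District 8: 0.0800×78.6 + 0.3900×99.0 + 0.3600×69.2 + 0.1000×44.1 + 0.0700×22.4 = 75.7880 per 10,000.
District 3: 0.0800×102.7 + 0.3900×107.1 + 0.3600×66.7 + 0.1000×44.0 + 0.0700×24.1 = 80.0840 per 10,000.

District 3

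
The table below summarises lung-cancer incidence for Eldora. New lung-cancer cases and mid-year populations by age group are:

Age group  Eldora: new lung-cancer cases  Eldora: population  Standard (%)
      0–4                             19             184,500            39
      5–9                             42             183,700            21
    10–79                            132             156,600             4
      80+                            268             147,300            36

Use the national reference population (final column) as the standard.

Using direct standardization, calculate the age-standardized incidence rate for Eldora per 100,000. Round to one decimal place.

77.7

Age-specific rates per 100,000 for Eldora: 10.30, 22.86, 84.29, 181.94.
Standard weights: 0.39, 0.21, 0.04, 0.36.
Standardized rate: 0.3900×10.30 + 0.2100×22.86 + 0.0400×84.29 + 0.3600×181.94 = 77.6882 per 100,000.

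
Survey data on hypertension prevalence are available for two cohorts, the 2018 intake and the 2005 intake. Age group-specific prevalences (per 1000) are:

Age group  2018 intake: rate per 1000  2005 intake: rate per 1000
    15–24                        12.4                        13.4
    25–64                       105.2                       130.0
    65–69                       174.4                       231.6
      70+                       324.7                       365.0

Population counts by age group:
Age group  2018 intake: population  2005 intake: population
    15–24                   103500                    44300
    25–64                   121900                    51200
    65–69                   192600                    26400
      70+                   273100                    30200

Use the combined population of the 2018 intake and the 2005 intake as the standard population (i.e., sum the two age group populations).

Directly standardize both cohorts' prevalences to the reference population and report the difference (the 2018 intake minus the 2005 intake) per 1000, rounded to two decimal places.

Combined standard total = 843200; weights = 0.1753, 0.2053, 0.2597, 0.3597.
The 2018 intake: 0.1753×12.4 + 0.2053×105.2 + 0.2597×174.4 + 0.3597×324.7 = 185.8609 per 1000.
The 2005 intake: 0.1753×13.4 + 0.2053×130.0 + 0.2597×231.6 + 0.3597×365.0 = 220.4796 per 1000.
Difference = 185.8609 − 220.4796 = -34.6187.

-34.62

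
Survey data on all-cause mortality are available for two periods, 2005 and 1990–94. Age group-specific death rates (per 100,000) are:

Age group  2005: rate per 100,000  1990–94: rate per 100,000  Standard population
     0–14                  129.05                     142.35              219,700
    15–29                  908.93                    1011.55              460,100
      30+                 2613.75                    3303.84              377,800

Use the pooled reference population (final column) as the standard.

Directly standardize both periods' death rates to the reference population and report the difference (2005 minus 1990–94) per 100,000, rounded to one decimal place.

Standard total = 1,057,600; weights = 0.2077, 0.4350, 0.3572.
2005: 0.2077×129.05 + 0.4350×908.93 + 0.3572×2613.75 = 1355.9245 per 100,000.
1990–94: 0.2077×142.35 + 0.4350×1011.55 + 0.3572×3303.84 = 1649.8480 per 100,000.
Difference = 1355.9245 − 1649.8480 = -293.9235.

-293.9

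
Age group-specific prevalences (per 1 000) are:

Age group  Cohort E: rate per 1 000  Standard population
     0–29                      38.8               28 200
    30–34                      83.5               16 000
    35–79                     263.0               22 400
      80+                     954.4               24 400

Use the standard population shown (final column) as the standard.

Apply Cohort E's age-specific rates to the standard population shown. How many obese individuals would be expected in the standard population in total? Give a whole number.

31609

Expected obese individuals = Σ (standard pop × age-specific rate ÷ 1 000)
= 28 200×38.8/1 000 + 16 000×83.5/1 000 + 22 400×263.0/1 000 + 24 400×954.4/1 000
= 1094.16 + 1336.00 + 5891.20 + 23287.36 = 31608.72.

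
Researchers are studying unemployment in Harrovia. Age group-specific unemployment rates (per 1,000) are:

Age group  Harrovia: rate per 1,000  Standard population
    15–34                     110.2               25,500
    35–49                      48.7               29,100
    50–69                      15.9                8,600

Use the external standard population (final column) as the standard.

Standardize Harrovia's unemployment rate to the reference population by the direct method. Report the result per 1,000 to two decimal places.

Standard total = 63,200; weights = 0.4035, 0.4604, 0.1361.
Standardized rate: 0.4035×110.2 + 0.4604×48.7 + 0.1361×15.9 = 69.0508 per 1,000.

69.05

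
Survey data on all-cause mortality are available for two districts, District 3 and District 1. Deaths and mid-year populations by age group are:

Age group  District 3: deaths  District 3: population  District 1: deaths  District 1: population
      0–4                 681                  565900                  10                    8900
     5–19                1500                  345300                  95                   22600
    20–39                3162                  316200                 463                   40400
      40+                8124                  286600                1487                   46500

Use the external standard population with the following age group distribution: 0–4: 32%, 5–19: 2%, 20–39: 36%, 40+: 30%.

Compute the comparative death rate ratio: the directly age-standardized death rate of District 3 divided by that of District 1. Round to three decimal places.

0.888

Age-specific rates per 1000 for District 3: 1.203, 4.344, 10.000, 28.346.
For District 1: 1.124, 4.204, 11.460, 31.978.
Standard weights: 0.32, 0.02, 0.36, 0.30.
District 3: 0.3200×1.203 + 0.0200×4.344 + 0.3600×10.000 + 0.3000×28.346 = 12.5758 per 1000.
District 1: 0.3200×1.124 + 0.0200×4.204 + 0.3600×11.460 + 0.3000×31.978 = 14.1629 per 1000.
Ratio = 12.5758 ÷ 14.1629 = 0.88794.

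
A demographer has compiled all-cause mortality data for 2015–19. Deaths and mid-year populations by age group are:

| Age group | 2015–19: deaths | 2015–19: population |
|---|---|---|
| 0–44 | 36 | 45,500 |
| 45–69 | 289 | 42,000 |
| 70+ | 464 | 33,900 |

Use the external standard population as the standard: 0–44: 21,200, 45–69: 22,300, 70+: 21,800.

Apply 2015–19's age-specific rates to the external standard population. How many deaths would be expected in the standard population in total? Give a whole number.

469

Age-specific rates per 100,000 for 2015–19: 79.12, 688.10, 1368.73.
Expected deaths = Σ (standard pop × age-specific rate ÷ 100,000)
= 21,200×79.12/100,000 + 22,300×688.10/100,000 + 21,800×1368.73/100,000
= 16.77 + 153.45 + 298.38 = 468.60.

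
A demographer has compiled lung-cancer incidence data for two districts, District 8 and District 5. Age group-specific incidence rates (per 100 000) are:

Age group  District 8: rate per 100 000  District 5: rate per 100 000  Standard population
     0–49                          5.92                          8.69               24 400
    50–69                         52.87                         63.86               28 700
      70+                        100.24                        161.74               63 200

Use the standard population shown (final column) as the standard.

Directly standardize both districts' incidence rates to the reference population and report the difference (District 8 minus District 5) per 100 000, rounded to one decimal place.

Standard total = 116 300; weights = 0.2098, 0.2468, 0.5434.
District 8: 0.2098×5.92 + 0.2468×52.87 + 0.5434×100.24 = 68.7617 per 100 000.
District 5: 0.2098×8.69 + 0.2468×63.86 + 0.5434×161.74 = 105.4754 per 100 000.
Difference = 68.7617 − 105.4754 = -36.7137.

-36.7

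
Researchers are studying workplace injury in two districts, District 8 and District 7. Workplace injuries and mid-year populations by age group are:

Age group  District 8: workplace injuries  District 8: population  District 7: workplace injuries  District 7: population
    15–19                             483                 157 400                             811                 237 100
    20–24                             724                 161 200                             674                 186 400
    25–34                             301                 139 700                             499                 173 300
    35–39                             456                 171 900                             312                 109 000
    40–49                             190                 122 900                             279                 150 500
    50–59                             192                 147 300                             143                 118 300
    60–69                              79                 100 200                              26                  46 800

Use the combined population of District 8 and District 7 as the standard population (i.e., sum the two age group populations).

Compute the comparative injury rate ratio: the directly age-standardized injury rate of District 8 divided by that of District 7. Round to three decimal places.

Age-specific rates per 10 000 for District 8: 30.69, 44.91, 21.55, 26.53, 15.46, 13.03, 7.88.
For District 7: 34.20, 36.16, 28.79, 28.62, 18.54, 12.09, 5.56.
Combined standard total = 2 022 000; weights = 0.1951, 0.1719, 0.1548, 0.1389, 0.1352, 0.1314, 0.0727.
District 8: 0.1951×30.69 + 0.1719×44.91 + 0.1548×21.55 + 0.1389×26.53 + 0.1352×15.46 + 0.1314×13.03 + 0.0727×7.88 = 25.1041 per 10 000.
District 7: 0.1951×34.20 + 0.1719×36.16 + 0.1548×28.79 + 0.1389×28.62 + 0.1352×18.54 + 0.1314×12.09 + 0.0727×5.56 = 25.8216 per 10 000.
Ratio = 25.1041 ÷ 25.8216 = 0.97222.

0.972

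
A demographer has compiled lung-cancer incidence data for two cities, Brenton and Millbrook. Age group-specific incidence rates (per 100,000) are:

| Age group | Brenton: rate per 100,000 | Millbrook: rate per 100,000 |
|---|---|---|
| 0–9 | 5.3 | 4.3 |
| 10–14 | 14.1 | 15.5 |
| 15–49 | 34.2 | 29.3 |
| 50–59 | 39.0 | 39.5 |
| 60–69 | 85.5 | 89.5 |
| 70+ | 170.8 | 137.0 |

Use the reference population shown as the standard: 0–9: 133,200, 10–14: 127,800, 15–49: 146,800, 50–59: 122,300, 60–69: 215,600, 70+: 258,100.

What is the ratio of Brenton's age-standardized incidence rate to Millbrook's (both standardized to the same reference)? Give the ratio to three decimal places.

Standard total = 1,003,800; weights = 0.1327, 0.1273, 0.1462, 0.1218, 0.2148, 0.2571.
Brenton: 0.1327×5.3 + 0.1273×14.1 + 0.1462×34.2 + 0.1218×39.0 + 0.2148×85.5 + 0.2571×170.8 = 74.5323 per 100,000.
Millbrook: 0.1327×4.3 + 0.1273×15.5 + 0.1462×29.3 + 0.1218×39.5 + 0.2148×89.5 + 0.2571×137.0 = 66.0905 per 100,000.
Ratio = 74.5323 ÷ 66.0905 = 1.12773.

1.128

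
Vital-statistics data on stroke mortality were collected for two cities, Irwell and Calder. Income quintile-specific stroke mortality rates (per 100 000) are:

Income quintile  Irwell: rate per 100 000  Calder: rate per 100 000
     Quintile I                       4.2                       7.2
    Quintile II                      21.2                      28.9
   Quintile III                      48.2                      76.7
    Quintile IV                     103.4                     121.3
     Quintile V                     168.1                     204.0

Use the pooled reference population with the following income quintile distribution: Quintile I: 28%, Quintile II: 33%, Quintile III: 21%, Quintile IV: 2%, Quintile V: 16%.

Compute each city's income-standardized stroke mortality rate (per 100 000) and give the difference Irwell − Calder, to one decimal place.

Standard weights: 0.28, 0.33, 0.21, 0.02, 0.16.
Irwell: 0.2800×4.2 + 0.3300×21.2 + 0.2100×48.2 + 0.0200×103.4 + 0.1600×168.1 = 47.2580 per 100 000.
Calder: 0.2800×7.2 + 0.3300×28.9 + 0.2100×76.7 + 0.0200×121.3 + 0.1600×204.0 = 62.7260 per 100 000.
Difference = 47.2580 − 62.7260 = -15.4680.

-15.5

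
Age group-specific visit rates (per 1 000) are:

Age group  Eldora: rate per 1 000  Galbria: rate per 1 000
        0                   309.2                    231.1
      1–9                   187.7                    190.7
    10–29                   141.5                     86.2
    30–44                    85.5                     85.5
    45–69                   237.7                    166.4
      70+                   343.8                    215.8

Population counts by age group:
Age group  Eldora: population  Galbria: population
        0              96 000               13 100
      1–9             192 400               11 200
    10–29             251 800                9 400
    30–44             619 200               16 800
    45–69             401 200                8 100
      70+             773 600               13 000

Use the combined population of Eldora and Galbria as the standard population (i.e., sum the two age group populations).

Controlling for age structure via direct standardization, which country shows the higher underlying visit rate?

Combined standard total = 2 405 800; weights = 0.0453, 0.0846, 0.1086, 0.2644, 0.1701, 0.3270.
Eldora: 0.0453×309.2 + 0.0846×187.7 + 0.1086×141.5 + 0.2644×85.5 + 0.1701×237.7 + 0.3270×343.8 = 220.7211 per 1 000.
Galbria: 0.0453×231.1 + 0.0846×190.7 + 0.1086×86.2 + 0.2644×85.5 + 0.1701×166.4 + 0.3270×215.8 = 157.4482 per 1 000.

Eldora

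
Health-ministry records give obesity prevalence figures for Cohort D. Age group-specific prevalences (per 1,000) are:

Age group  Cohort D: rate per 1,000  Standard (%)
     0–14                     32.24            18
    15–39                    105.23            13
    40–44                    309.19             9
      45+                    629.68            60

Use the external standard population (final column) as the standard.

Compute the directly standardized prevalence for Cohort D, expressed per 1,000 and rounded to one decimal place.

Standard weights: 0.18, 0.13, 0.09, 0.60.
Standardized rate: 0.1800×32.24 + 0.1300×105.23 + 0.0900×309.19 + 0.6000×629.68 = 425.1182 per 1,000.

425.1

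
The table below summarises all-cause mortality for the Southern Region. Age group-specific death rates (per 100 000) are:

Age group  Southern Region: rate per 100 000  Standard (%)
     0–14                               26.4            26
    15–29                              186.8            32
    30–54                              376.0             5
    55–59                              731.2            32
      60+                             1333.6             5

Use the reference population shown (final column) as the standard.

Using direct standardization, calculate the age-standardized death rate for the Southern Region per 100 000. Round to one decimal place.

386.1

Standard weights: 0.26, 0.32, 0.05, 0.32, 0.05.
Standardized rate: 0.2600×26.4 + 0.3200×186.8 + 0.0500×376.0 + 0.3200×731.2 + 0.0500×1333.6 = 386.1040 per 100 000.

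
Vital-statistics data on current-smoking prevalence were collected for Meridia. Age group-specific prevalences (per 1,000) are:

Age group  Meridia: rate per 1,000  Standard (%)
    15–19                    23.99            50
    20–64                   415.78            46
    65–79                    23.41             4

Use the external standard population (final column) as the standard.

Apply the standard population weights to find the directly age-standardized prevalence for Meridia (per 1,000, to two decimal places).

204.19

Standard weights: 0.50, 0.46, 0.04.
Standardized rate: 0.5000×23.99 + 0.4600×415.78 + 0.0400×23.41 = 204.1902 per 1,000.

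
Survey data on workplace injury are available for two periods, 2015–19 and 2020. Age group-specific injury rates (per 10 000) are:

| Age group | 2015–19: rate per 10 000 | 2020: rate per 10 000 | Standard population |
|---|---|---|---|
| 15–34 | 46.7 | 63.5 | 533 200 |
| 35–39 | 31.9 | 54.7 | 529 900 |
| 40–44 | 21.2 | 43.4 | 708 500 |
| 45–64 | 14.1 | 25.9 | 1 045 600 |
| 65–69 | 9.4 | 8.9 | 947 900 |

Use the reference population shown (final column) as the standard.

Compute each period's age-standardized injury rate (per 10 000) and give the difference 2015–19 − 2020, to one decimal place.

-12.9

Standard total = 3 765 100; weights = 0.1416, 0.1407, 0.1882, 0.2777, 0.2518.
2015–19: 0.1416×46.7 + 0.1407×31.9 + 0.1882×21.2 + 0.2777×14.1 + 0.2518×9.4 = 21.3746 per 10 000.
2020: 0.1416×63.5 + 0.1407×54.7 + 0.1882×43.4 + 0.2777×25.9 + 0.2518×8.9 = 34.2912 per 10 000.
Difference = 21.3746 − 34.2912 = -12.9166.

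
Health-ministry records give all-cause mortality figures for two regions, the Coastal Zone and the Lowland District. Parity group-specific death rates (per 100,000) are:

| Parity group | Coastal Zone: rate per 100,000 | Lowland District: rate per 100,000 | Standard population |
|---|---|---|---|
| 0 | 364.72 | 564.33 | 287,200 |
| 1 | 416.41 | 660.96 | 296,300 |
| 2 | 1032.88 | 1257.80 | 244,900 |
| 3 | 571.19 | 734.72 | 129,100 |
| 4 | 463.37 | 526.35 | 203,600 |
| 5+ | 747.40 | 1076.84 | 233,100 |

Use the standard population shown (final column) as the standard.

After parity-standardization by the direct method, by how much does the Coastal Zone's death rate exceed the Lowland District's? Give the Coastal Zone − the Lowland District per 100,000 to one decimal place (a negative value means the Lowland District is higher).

Standard total = 1,394,200; weights = 0.2060, 0.2125, 0.1757, 0.0926, 0.1460, 0.1672.
The Coastal Zone: 0.2060×364.72 + 0.2125×416.41 + 0.1757×1032.88 + 0.0926×571.19 + 0.1460×463.37 + 0.1672×747.40 = 590.5780 per 100,000.
The Lowland District: 0.2060×564.33 + 0.2125×660.96 + 0.1757×1257.80 + 0.0926×734.72 + 0.1460×526.35 + 0.1672×1076.84 = 802.5978 per 100,000.
Difference = 590.5780 − 802.5978 = -212.0198.

-212.0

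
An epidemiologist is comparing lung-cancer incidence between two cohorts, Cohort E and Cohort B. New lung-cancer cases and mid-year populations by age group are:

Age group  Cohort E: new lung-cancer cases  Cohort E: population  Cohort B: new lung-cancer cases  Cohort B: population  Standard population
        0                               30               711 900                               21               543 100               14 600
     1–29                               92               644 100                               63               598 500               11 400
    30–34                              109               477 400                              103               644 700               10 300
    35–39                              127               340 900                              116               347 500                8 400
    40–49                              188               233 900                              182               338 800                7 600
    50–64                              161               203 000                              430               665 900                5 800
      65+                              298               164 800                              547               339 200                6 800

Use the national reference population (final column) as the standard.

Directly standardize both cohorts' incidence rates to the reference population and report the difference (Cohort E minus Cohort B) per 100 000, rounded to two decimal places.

8.82

Age-specific rates per 100 000 for Cohort E: 4.21, 14.28, 22.83, 37.25, 80.38, 79.31, 180.83.
For Cohort B: 3.87, 10.53, 15.98, 33.38, 53.72, 64.57, 161.26.
Standard total = 64 900; weights = 0.2250, 0.1757, 0.1587, 0.1294, 0.1171, 0.0894, 0.1048.
Cohort E: 0.2250×4.21 + 0.1757×14.28 + 0.1587×22.83 + 0.1294×37.25 + 0.1171×80.38 + 0.0894×79.31 + 0.1048×180.83 = 47.3488 per 100 000.
Cohort B: 0.2250×3.87 + 0.1757×10.53 + 0.1587×15.98 + 0.1294×33.38 + 0.1171×53.72 + 0.0894×64.57 + 0.1048×161.26 = 38.5330 per 100 000.
Difference = 47.3488 − 38.5330 = 8.8158.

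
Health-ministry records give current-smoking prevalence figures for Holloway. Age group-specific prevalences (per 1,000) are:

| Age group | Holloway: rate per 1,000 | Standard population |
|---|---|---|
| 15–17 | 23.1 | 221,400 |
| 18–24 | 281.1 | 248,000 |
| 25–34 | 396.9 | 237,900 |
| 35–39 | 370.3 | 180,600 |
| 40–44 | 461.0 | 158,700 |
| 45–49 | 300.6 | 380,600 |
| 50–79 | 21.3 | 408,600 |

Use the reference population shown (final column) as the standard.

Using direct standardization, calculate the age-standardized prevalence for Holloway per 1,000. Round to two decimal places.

235.54

Standard total = 1,835,800; weights = 0.1206, 0.1351, 0.1296, 0.0984, 0.0864, 0.2073, 0.2226.
Standardized rate: 0.1206×23.1 + 0.1351×281.1 + 0.1296×396.9 + 0.0984×370.3 + 0.0864×461.0 + 0.2073×300.6 + 0.2226×21.3 = 235.5366 per 1,000.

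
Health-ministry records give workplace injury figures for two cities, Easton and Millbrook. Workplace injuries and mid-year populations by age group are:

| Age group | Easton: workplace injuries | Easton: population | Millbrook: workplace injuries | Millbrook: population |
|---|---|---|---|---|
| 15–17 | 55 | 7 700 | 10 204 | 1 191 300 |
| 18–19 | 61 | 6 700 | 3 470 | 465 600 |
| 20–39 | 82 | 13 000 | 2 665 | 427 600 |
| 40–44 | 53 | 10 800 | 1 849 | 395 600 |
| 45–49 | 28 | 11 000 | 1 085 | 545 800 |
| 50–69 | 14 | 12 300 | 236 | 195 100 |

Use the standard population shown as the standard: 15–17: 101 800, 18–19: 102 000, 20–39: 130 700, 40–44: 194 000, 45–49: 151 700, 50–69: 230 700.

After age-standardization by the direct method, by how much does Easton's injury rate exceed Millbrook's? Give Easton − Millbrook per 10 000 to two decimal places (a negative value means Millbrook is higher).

1.61

Age-specific rates per 10 000 for Easton: 71.43, 91.04, 63.08, 49.07, 25.45, 11.38.
For Millbrook: 85.65, 74.53, 62.32, 46.74, 19.88, 12.10.
Standard total = 910 900; weights = 0.1118, 0.1120, 0.1435, 0.2130, 0.1665, 0.2533.
Easton: 0.1118×71.43 + 0.1120×91.04 + 0.1435×63.08 + 0.2130×49.07 + 0.1665×25.45 + 0.2533×11.38 = 44.8017 per 10 000.
Millbrook: 0.1118×85.65 + 0.1120×74.53 + 0.1435×62.32 + 0.2130×46.74 + 0.1665×19.88 + 0.2533×12.10 = 43.1891 per 10 000.
Difference = 44.8017 − 43.1891 = 1.6126.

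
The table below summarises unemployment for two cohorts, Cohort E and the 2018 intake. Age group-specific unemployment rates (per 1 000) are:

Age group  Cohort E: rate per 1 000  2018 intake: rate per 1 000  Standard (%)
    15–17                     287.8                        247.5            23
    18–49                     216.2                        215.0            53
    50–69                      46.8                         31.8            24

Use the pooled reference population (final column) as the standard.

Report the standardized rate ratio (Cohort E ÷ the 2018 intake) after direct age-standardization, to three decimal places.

1.076

Standard weights: 0.23, 0.53, 0.24.
Cohort E: 0.2300×287.8 + 0.5300×216.2 + 0.2400×46.8 = 192.0120 per 1 000.
The 2018 intake: 0.2300×247.5 + 0.5300×215.0 + 0.2400×31.8 = 178.5070 per 1 000.
Ratio = 192.0120 ÷ 178.5070 = 1.07566.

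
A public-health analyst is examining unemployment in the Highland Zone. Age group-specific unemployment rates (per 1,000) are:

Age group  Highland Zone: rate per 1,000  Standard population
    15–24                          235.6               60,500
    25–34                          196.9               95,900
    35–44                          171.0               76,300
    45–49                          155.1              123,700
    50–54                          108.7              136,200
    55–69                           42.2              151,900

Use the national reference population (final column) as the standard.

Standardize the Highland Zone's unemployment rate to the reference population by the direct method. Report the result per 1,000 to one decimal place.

Standard total = 644,500; weights = 0.0939, 0.1488, 0.1184, 0.1919, 0.2113, 0.2357.
Standardized rate: 0.0939×235.6 + 0.1488×196.9 + 0.1184×171.0 + 0.1919×155.1 + 0.2113×108.7 + 0.2357×42.2 = 134.3441 per 1,000.

134.3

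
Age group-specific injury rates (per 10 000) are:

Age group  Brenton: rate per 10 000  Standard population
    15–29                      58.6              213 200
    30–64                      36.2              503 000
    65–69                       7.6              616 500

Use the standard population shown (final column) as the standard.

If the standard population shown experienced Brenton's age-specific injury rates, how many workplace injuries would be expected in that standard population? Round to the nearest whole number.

Expected workplace injuries = Σ (standard pop × age-specific rate ÷ 10 000)
= 213 200×58.6/10 000 + 503 000×36.2/10 000 + 616 500×7.6/10 000
= 1249.35 + 1820.86 + 468.54 = 3538.75.

3539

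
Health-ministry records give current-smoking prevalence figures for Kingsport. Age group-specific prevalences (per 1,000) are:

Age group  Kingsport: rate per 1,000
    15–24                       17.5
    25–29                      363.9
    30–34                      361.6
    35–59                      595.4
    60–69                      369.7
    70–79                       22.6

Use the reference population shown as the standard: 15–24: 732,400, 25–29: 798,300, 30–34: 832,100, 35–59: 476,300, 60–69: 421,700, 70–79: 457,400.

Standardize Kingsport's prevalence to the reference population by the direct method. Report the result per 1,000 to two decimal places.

283.48

Standard total = 3,718,200; weights = 0.1970, 0.2147, 0.2238, 0.1281, 0.1134, 0.1230.
Standardized rate: 0.1970×17.5 + 0.2147×363.9 + 0.2238×361.6 + 0.1281×595.4 + 0.1134×369.7 + 0.1230×22.6 = 283.4798 per 1,000.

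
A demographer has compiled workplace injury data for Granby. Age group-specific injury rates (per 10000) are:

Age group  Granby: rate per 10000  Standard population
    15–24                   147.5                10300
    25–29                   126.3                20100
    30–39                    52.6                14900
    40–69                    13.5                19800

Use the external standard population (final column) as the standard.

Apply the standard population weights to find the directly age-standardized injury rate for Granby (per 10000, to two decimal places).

78.48

Standard total = 65100; weights = 0.1582, 0.3088, 0.2289, 0.3041.
Standardized rate: 0.1582×147.5 + 0.3088×126.3 + 0.2289×52.6 + 0.3041×13.5 = 78.4780 per 10000.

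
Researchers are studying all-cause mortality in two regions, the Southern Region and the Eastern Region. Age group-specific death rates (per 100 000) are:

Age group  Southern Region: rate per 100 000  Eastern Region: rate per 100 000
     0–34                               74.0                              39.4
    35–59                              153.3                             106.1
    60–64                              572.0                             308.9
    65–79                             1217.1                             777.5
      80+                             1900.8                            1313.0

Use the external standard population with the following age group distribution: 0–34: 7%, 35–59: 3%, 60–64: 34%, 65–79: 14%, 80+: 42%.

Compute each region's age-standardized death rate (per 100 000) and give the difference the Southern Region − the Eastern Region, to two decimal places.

Standard weights: 0.07, 0.03, 0.34, 0.14, 0.42.
The Southern Region: 0.0700×74.0 + 0.0300×153.3 + 0.3400×572.0 + 0.1400×1217.1 + 0.4200×1900.8 = 1172.9890 per 100 000.
The Eastern Region: 0.0700×39.4 + 0.0300×106.1 + 0.3400×308.9 + 0.1400×777.5 + 0.4200×1313.0 = 771.2770 per 100 000.
Difference = 1172.9890 − 771.2770 = 401.7120.

401.71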